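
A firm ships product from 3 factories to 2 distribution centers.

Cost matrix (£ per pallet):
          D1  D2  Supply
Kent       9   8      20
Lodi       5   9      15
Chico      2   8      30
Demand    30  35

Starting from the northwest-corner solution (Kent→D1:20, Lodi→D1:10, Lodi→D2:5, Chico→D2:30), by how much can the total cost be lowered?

Current plan cost = 20·9 + 10·5 + 5·9 + 30·8 = £515.
Optimal plan:
  Kent->D2: 20 pallets
  Lodi->D2: 15 pallets
  Chico->D1: 30 pallets
Optimal cost = £355.
Saving = 515 − 355 = £160.

160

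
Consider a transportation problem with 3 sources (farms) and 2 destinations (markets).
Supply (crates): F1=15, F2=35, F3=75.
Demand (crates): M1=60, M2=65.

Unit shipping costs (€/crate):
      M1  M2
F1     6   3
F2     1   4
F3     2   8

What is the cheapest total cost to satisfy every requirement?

One minimum-cost allocation:
  F1->M2: 15 × €3 = €45
  F2->M2: 35 × €4 = €140
  F3->M1: 60 × €2 = €120
  F3->M2: 15 × €8 = €120
Total = 45 + 140 + 120 + 120 = €425.

425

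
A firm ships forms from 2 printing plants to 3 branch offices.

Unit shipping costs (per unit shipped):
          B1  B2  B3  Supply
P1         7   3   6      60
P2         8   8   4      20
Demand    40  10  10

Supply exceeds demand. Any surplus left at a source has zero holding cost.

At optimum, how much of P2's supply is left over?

10

An optimal plan:
  P1 to B1: 40 × 7 = 280
  P1 to B2: 10 × 3 = 30
  P2 to B3: 10 × 4 = 40
Total cost = 350.
P2 ships 10 of its 20, leaving 10.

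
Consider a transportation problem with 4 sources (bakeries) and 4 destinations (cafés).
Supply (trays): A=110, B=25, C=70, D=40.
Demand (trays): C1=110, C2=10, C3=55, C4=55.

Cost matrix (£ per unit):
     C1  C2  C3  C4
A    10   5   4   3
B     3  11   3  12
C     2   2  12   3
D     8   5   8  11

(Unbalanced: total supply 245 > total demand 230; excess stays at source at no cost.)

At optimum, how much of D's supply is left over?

15

Minimum-cost shipments:
  A–C3: 55 trays
  A–C4: 55 trays
  B–C1: 25 trays
  C–C1: 70 trays
  D–C1: 15 trays
  D–C2: 10 trays
Total cost = £770.
D ships 25 of its 40, leaving 15.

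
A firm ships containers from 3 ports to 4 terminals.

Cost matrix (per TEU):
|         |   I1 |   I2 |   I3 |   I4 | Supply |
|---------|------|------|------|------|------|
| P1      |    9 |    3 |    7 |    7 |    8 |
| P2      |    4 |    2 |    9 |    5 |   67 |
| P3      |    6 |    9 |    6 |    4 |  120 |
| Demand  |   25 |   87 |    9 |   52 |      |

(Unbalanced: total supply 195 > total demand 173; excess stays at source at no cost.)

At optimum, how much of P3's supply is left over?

Minimum-cost shipments:
  P1–I2: 8 × 3 = 24
  P2–I2: 67 × 2 = 134
  P3–I1: 25 × 6 = 150
  P3–I2: 12 × 9 = 108
  P3–I3: 9 × 6 = 54
  P3–I4: 52 × 4 = 208
Total cost = 678.
P3 ships 98 of its 120, leaving 22.

22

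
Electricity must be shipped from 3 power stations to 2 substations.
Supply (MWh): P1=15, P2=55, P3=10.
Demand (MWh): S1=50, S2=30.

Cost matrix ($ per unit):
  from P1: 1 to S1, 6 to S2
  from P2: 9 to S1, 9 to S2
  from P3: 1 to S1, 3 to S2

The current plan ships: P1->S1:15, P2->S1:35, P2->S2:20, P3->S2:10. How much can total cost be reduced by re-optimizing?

20

Current plan cost = 15·1 + 35·9 + 20·9 + 10·3 = $540.
Optimal plan:
  P1 to S1: 15 MWh
  P2 to S1: 25 MWh
  P2 to S2: 30 MWh
  P3 to S1: 10 MWh
Optimal cost = $520.
Saving = 540 − 520 = $20.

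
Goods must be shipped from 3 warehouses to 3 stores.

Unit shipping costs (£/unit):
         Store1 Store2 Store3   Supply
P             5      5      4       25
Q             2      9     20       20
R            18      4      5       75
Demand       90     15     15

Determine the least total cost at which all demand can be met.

1110

Optimal allocation:
  P→Store1: 25 × £5 = £125
  Q→Store1: 20 × £2 = £40
  R→Store1: 45 × £18 = £810
  R→Store2: 15 × £4 = £60
  R→Store3: 15 × £5 = £75
Total = 125 + 40 + 810 + 60 + 75 = £1110.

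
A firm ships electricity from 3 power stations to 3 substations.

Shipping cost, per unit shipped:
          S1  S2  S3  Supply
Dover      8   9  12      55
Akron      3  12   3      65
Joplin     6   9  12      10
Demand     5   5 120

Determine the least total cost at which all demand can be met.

930

Optimal allocation:
  Dover–S3: 55 × 12 = 660
  Akron–S3: 65 × 3 = 195
  Joplin–S1: 5 × 6 = 30
  Joplin–S2: 5 × 9 = 45
Total = 660 + 195 + 30 + 45 = 930.
(Supply check: Dover ships 55; Akron ships 65; Joplin ships 10.)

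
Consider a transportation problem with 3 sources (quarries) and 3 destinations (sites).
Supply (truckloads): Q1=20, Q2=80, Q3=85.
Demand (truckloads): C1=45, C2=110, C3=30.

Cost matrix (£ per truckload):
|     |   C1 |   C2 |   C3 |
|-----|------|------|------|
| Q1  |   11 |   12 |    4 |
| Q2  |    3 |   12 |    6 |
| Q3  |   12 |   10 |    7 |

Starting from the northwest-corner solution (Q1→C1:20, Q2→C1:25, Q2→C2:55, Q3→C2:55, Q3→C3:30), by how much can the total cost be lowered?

290

Current plan cost = 20·11 + 25·3 + 55·12 + 55·10 + 30·7 = £1715.
Optimal plan:
  Q1->C3: 20 × £4 = £80
  Q2->C1: 45 × £3 = £135
  Q2->C2: 25 × £12 = £300
  Q2->C3: 10 × £6 = £60
  Q3->C2: 85 × £10 = £850
Optimal cost = £1425.
Saving = 1715 − 1425 = £290.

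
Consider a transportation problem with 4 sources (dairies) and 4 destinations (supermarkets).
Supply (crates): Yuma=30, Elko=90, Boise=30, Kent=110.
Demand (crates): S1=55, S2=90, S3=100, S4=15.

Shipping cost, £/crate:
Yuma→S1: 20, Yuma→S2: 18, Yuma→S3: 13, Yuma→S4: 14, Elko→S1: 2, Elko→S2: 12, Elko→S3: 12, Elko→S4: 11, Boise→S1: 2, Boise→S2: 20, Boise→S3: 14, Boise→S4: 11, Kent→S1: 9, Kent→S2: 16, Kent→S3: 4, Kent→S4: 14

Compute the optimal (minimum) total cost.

1930

Optimal allocation:
  Yuma–S2: 15 × £18 = £270
  Yuma–S4: 15 × £14 = £210
  Elko–S1: 25 × £2 = £50
  Elko–S2: 65 × £12 = £780
  Boise–S1: 30 × £2 = £60
  Kent–S2: 10 × £16 = £160
  Kent–S3: 100 × £4 = £400
Total = 270 + 210 + 50 + 780 + 60 + 160 + 400 = £1930.
(Supply check: Yuma ships 30; Elko ships 90; Boise ships 30; Kent ships 110.)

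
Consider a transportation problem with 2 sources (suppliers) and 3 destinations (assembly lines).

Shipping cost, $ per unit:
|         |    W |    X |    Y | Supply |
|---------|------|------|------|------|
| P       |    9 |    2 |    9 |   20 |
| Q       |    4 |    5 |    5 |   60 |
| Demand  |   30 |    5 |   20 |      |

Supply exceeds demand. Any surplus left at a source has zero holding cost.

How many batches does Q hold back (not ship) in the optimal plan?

An optimal plan:
  P->X: 5 × $2 = $10
  Q->W: 30 × $4 = $120
  Q->Y: 20 × $5 = $100
Total cost = $230.
Q ships 50 of its 60, leaving 10.

10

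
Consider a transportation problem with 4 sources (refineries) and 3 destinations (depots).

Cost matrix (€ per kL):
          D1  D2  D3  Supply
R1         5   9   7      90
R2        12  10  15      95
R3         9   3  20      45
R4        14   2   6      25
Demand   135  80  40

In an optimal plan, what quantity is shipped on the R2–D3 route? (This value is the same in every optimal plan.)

0

Solving gives:
  R1->D1: 50 × €5 = €250
  R1->D3: 40 × €7 = €280
  R2->D1: 85 × €12 = €1020
  R2->D2: 10 × €10 = €100
  R3->D2: 45 × €3 = €135
  R4->D2: 25 × €2 = €50
Total cost = €1835.
The route R2→D3 is not used.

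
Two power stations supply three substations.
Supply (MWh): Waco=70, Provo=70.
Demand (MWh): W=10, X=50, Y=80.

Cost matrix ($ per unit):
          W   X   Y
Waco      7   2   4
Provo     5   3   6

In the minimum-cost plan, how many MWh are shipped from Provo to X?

50

The minimum-cost plan:
  Waco–Y: 70 × $4 = $280
  Provo–W: 10 × $5 = $50
  Provo–X: 50 × $3 = $150
  Provo–Y: 10 × $6 = $60
Total cost = $540.
So Provo→X carries 50 MWh.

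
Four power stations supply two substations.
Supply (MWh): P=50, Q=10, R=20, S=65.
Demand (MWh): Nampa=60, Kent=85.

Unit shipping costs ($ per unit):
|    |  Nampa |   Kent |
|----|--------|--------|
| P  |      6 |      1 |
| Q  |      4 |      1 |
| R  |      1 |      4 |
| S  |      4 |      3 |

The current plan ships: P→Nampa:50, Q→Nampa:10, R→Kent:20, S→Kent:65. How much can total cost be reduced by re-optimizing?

Current plan cost = 50·6 + 10·4 + 20·4 + 65·3 = $615.
Optimal plan:
  P to Kent: 50 MWh
  Q to Kent: 10 MWh
  R to Nampa: 20 MWh
  S to Nampa: 40 MWh
  S to Kent: 25 MWh
Optimal cost = $315.
Saving = 615 − 315 = $300.

300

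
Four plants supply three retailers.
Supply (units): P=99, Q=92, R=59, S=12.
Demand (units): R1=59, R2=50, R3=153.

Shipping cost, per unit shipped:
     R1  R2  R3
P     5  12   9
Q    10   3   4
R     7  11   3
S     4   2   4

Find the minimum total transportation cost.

A cheapest plan:
  P→R1: 59 × 5 = 295
  P→R3: 40 × 9 = 360
  Q→R2: 38 × 3 = 114
  Q→R3: 54 × 4 = 216
  R→R3: 59 × 3 = 177
  S→R2: 12 × 2 = 24
Total = 295 + 360 + 114 + 216 + 177 + 24 = 1186.

1186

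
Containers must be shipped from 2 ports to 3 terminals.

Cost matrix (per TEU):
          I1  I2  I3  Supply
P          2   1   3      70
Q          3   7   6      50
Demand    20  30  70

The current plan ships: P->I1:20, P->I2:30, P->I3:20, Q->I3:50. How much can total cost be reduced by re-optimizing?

Current plan cost = 20·2 + 30·1 + 20·3 + 50·6 = 430.
Optimal plan:
  P–I2: 30 × 1 = 30
  P–I3: 40 × 3 = 120
  Q–I1: 20 × 3 = 60
  Q–I3: 30 × 6 = 180
Optimal cost = 390.
Saving = 430 − 390 = 40.

40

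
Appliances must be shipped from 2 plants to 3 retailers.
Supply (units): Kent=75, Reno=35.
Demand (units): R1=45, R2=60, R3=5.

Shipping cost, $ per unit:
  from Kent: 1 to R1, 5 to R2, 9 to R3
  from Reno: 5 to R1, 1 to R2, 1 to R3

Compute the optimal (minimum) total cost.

One minimum-cost allocation:
  Kent–R1: 45 × $1 = $45
  Kent–R2: 30 × $5 = $150
  Reno–R2: 30 × $1 = $30
  Reno–R3: 5 × $1 = $5
Total = 45 + 150 + 30 + 5 = $230.

230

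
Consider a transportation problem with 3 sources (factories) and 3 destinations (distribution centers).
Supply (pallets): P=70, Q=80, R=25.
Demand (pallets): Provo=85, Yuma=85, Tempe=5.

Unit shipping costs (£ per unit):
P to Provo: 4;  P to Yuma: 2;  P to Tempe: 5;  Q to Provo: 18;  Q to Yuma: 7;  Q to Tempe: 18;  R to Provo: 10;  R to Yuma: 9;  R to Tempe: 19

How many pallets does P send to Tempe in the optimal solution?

5

The minimum-cost plan:
  P->Provo: 60 × £4 = £240
  P->Yuma: 5 × £2 = £10
  P->Tempe: 5 × £5 = £25
  Q->Yuma: 80 × £7 = £560
  R->Provo: 25 × £10 = £250
Total cost = £1085.
So P→Tempe carries 5 pallets.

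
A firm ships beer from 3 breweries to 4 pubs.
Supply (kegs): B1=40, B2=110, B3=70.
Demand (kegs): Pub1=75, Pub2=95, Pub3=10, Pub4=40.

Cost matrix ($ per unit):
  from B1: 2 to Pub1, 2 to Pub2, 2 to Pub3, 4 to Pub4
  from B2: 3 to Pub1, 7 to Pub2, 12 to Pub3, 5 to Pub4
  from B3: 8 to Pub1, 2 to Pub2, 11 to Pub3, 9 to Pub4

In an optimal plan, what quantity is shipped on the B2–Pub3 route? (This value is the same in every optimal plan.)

Optimal shipments:
  B1→Pub2: 25 kegs
  B1→Pub3: 10 kegs
  B1→Pub4: 5 kegs
  B2→Pub1: 75 kegs
  B2→Pub4: 35 kegs
  B3→Pub2: 70 kegs
Total cost = $630.
The route B2→Pub3 is not used.

0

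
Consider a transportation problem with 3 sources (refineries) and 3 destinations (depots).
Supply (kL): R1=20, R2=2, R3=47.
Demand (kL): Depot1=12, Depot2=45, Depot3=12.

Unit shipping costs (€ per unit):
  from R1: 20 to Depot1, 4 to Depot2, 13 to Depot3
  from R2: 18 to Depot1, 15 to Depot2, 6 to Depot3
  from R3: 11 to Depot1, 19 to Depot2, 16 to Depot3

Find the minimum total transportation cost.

One minimum-cost allocation:
  R1–Depot2: 20 × €4 = €80
  R2–Depot3: 2 × €6 = €12
  R3–Depot1: 12 × €11 = €132
  R3–Depot2: 25 × €19 = €475
  R3–Depot3: 10 × €16 = €160
Total = 80 + 12 + 132 + 475 + 160 = €859.

859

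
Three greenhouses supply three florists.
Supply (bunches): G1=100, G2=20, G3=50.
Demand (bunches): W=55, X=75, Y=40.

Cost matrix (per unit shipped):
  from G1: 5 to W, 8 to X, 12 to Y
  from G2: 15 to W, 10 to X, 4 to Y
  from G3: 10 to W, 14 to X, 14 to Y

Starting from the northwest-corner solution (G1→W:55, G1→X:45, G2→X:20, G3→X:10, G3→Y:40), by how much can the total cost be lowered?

150

Current plan cost = 55·5 + 45·8 + 20·10 + 10·14 + 40·14 = 1535.
Optimal plan:
  G1 to W: 25 × 5 = 125
  G1 to X: 75 × 8 = 600
  G2 to Y: 20 × 4 = 80
  G3 to W: 30 × 10 = 300
  G3 to Y: 20 × 14 = 280
Optimal cost = 1385.
Saving = 1535 − 1385 = 150.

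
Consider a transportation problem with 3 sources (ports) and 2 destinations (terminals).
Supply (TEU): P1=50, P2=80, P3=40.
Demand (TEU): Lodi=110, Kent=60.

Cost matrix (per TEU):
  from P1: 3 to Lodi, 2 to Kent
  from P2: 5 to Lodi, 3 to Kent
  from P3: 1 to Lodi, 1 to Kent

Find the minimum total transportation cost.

470

One minimum-cost allocation:
  P1→Lodi: 50 × 3 = 150
  P2→Lodi: 20 × 5 = 100
  P2→Kent: 60 × 3 = 180
  P3→Lodi: 40 × 1 = 40
Total = 150 + 100 + 180 + 40 = 470.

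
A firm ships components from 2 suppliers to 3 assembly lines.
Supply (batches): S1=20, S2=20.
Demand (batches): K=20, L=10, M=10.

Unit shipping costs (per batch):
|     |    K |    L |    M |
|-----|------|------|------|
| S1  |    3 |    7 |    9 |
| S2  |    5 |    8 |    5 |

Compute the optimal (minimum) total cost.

190

One minimum-cost allocation:
  S1–K: 20 × 3 = 60
  S2–L: 10 × 8 = 80
  S2–M: 10 × 5 = 50
Total = 60 + 80 + 50 = 190.
(Supply check: S1 ships 20; S2 ships 20.)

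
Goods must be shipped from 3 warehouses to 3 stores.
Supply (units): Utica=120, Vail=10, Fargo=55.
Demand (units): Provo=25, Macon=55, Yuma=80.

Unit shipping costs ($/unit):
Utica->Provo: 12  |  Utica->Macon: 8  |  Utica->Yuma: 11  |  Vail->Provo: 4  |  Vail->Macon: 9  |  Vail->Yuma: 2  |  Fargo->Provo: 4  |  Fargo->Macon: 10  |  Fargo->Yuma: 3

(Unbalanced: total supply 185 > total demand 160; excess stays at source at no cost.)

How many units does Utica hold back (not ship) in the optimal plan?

25

Minimum-cost shipments:
  Utica->Macon: 55 units
  Utica->Yuma: 40 units
  Vail->Yuma: 10 units
  Fargo->Provo: 25 units
  Fargo->Yuma: 30 units
Total cost = $1090.
Utica ships 95 of its 120, leaving 25.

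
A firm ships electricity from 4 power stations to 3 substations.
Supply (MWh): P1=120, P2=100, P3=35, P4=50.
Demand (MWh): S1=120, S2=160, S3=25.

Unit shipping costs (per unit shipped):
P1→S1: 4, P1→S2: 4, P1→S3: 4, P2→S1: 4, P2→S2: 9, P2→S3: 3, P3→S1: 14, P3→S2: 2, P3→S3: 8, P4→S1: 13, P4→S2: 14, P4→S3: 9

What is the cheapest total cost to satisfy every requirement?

1505

One minimum-cost allocation:
  P1→S2: 120 MWh
  P2→S1: 100 MWh
  P3→S2: 35 MWh
  P4→S1: 20 MWh
  P4→S2: 5 MWh
  P4→S3: 25 MWh
Total cost = 1505.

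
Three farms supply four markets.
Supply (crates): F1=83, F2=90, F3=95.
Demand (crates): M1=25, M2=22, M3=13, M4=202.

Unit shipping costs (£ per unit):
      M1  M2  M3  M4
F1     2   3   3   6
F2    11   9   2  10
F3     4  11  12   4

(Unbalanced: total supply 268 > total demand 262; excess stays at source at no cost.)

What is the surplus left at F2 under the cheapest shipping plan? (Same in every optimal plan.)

6

An optimal plan:
  F1->M1: 25 crates
  F1->M2: 22 crates
  F1->M4: 36 crates
  F2->M3: 13 crates
  F2->M4: 71 crates
  F3->M4: 95 crates
Total cost = £1448.
F2 ships 84 of its 90, leaving 6.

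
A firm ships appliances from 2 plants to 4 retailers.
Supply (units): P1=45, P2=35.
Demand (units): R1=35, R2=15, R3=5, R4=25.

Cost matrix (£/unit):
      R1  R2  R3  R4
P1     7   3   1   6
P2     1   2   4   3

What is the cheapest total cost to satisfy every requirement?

235

An optimal shipping plan:
  P1→R2: 15 × £3 = £45
  P1→R3: 5 × £1 = £5
  P1→R4: 25 × £6 = £150
  P2→R1: 35 × £1 = £35
Total = 45 + 5 + 150 + 35 = £235.
(Supply check: P1 ships 45; P2 ships 35.)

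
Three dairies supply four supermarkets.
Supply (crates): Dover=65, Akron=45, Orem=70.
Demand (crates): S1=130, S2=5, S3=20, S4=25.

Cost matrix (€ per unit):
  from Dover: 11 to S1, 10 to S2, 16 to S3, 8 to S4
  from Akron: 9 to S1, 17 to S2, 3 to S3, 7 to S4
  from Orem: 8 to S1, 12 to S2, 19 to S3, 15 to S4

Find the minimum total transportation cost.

1480

One minimum-cost allocation:
  Dover–S1: 35 × €11 = €385
  Dover–S2: 5 × €10 = €50
  Dover–S4: 25 × €8 = €200
  Akron–S1: 25 × €9 = €225
  Akron–S3: 20 × €3 = €60
  Orem–S1: 70 × €8 = €560
Total = 385 + 50 + 200 + 225 + 60 + 560 = €1480.
(Supply check: Dover ships 65; Akron ships 45; Orem ships 70.)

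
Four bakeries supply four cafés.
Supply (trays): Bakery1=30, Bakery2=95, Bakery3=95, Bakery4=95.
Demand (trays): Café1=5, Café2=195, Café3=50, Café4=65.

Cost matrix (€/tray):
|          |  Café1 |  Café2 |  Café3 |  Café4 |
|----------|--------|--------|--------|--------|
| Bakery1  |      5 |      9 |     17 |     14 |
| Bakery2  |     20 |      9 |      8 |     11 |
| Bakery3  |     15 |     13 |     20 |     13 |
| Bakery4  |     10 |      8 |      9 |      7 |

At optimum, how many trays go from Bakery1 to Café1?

5

The minimum-cost plan:
  Bakery1→Café1: 5 × €5 = €25
  Bakery1→Café2: 25 × €9 = €225
  Bakery2→Café2: 45 × €9 = €405
  Bakery2→Café3: 50 × €8 = €400
  Bakery3→Café2: 95 × €13 = €1235
  Bakery4→Café2: 30 × €8 = €240
  Bakery4→Café4: 65 × €7 = €455
Total cost = €2985.
So Bakery1→Café1 carries 5 trays.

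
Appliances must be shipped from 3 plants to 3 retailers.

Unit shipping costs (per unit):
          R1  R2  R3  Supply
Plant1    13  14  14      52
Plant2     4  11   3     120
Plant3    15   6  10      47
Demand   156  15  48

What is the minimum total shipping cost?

1550

Optimal allocation:
  Plant1–R1: 52 × 13 = 676
  Plant2–R1: 104 × 4 = 416
  Plant2–R3: 16 × 3 = 48
  Plant3–R2: 15 × 6 = 90
  Plant3–R3: 32 × 10 = 320
Total = 676 + 416 + 48 + 90 + 320 = 1550.
(Supply check: Plant1 ships 52; Plant2 ships 120; Plant3 ships 47.)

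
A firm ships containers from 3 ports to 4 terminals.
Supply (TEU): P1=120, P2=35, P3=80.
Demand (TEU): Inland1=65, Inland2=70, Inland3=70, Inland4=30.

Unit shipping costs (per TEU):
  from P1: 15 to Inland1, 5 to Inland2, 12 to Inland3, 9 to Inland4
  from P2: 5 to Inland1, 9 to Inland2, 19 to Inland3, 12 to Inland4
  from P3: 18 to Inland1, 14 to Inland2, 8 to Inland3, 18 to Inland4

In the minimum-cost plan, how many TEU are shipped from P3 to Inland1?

10

Optimal shipments:
  P1→Inland1: 20 TEU
  P1→Inland2: 70 TEU
  P1→Inland4: 30 TEU
  P2→Inland1: 35 TEU
  P3→Inland1: 10 TEU
  P3→Inland3: 70 TEU
Total cost = 1835.
So P3→Inland1 carries 10 TEU.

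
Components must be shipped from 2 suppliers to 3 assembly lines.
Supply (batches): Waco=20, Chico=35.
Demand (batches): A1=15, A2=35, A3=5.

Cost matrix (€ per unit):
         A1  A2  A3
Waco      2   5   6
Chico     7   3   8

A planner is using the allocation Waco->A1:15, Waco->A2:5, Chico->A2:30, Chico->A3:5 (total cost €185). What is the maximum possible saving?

Current plan cost = 15·2 + 5·5 + 30·3 + 5·8 = €185.
Optimal plan:
  Waco→A1: 15 × €2 = €30
  Waco→A3: 5 × €6 = €30
  Chico→A2: 35 × €3 = €105
Optimal cost = €165.
Saving = 185 − 165 = €20.

20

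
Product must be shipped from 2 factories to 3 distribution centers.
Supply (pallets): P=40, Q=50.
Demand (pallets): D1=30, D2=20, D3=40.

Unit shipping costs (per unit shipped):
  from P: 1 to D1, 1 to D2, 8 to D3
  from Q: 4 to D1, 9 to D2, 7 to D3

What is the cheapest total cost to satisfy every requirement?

A cheapest plan:
  P->D1: 20 × 1 = 20
  P->D2: 20 × 1 = 20
  Q->D1: 10 × 4 = 40
  Q->D3: 40 × 7 = 280
Total = 20 + 20 + 40 + 280 = 360.

360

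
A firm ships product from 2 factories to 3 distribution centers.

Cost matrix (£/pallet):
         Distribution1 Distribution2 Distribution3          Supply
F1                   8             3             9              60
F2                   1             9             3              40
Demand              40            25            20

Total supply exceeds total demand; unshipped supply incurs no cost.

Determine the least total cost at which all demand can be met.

A cheapest plan:
  F1–Distribution2: 25 × £3 = £75
  F1–Distribution3: 20 × £9 = £180
  F2–Distribution1: 40 × £1 = £40
Total = 75 + 180 + 40 = £295.

295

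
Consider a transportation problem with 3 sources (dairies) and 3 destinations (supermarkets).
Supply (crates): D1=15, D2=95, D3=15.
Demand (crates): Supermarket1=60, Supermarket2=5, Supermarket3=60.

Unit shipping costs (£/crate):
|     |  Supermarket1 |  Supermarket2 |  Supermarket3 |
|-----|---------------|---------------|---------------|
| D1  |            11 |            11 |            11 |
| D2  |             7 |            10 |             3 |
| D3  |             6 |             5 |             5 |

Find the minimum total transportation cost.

675

A cheapest plan:
  D1→Supermarket1: 15 × £11 = £165
  D2→Supermarket1: 35 × £7 = £245
  D2→Supermarket3: 60 × £3 = £180
  D3→Supermarket1: 10 × £6 = £60
  D3→Supermarket2: 5 × £5 = £25
Total = 165 + 245 + 180 + 60 + 25 = £675.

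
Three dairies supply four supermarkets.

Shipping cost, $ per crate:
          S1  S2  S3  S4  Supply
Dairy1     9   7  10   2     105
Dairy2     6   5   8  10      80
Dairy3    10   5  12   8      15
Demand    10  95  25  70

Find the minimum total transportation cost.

Optimal allocation:
  Dairy1→S2: 35 × $7 = $245
  Dairy1→S4: 70 × $2 = $140
  Dairy2→S1: 10 × $6 = $60
  Dairy2→S2: 45 × $5 = $225
  Dairy2→S3: 25 × $8 = $200
  Dairy3→S2: 15 × $5 = $75
Total = 245 + 140 + 60 + 225 + 200 + 75 = $945.
(Supply check: Dairy1 ships 105; Dairy2 ships 80; Dairy3 ships 15.)

945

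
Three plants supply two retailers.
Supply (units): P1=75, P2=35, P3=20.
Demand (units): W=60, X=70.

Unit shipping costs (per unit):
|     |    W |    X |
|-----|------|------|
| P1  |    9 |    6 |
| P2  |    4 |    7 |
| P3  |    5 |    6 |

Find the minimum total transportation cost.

One minimum-cost allocation:
  P1 to W: 5 × 9 = 45
  P1 to X: 70 × 6 = 420
  P2 to W: 35 × 4 = 140
  P3 to W: 20 × 5 = 100
Total = 45 + 420 + 140 + 100 = 705.

705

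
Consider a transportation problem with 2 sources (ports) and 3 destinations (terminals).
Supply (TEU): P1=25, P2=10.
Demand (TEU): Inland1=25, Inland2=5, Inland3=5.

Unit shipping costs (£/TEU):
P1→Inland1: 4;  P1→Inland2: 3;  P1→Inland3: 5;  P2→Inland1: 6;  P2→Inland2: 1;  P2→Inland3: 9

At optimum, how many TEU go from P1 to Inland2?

0

Solving gives:
  P1→Inland1: 20 × £4 = £80
  P1→Inland3: 5 × £5 = £25
  P2→Inland1: 5 × £6 = £30
  P2→Inland2: 5 × £1 = £5
Total cost = £140.
The route P1→Inland2 is not used.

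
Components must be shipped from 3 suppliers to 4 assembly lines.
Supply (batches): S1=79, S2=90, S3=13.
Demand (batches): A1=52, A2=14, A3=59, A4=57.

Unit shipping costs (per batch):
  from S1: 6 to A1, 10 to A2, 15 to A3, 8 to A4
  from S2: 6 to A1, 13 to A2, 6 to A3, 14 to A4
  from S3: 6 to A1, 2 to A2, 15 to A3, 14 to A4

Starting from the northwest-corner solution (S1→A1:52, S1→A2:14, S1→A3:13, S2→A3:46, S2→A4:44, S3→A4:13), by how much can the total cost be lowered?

563

Current plan cost = 52·6 + 14·10 + 13·15 + 46·6 + 44·14 + 13·14 = 1721.
Optimal plan:
  S1–A1: 21 × 6 = 126
  S1–A2: 1 × 10 = 10
  S1–A4: 57 × 8 = 456
  S2–A1: 31 × 6 = 186
  S2–A3: 59 × 6 = 354
  S3–A2: 13 × 2 = 26
Optimal cost = 1158.
Saving = 1721 − 1158 = 563.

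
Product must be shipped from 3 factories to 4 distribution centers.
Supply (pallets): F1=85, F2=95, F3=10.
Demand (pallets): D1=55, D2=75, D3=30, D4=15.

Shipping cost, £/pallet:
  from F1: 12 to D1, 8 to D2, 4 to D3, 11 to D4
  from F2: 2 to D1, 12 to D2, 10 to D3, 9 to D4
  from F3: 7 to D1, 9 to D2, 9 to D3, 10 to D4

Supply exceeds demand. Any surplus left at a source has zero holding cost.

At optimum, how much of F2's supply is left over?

An optimal plan:
  F1–D2: 55 pallets
  F1–D3: 30 pallets
  F2–D1: 55 pallets
  F2–D2: 10 pallets
  F2–D4: 15 pallets
  F3–D2: 10 pallets
Total cost = £1015.
F2 ships 80 of its 95, leaving 15.

15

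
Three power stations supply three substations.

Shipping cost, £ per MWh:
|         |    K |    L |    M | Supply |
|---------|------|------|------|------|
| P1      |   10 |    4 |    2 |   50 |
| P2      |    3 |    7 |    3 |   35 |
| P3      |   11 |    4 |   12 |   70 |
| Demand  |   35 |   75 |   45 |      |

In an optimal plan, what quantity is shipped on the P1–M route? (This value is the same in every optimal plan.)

45

The minimum-cost plan:
  P1->L: 5 × £4 = £20
  P1->M: 45 × £2 = £90
  P2->K: 35 × £3 = £105
  P3->L: 70 × £4 = £280
Total cost = £495.
So P1→M carries 45 MWh.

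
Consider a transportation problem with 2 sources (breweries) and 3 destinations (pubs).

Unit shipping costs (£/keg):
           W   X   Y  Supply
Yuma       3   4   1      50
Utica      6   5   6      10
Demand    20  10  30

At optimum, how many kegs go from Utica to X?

10

The minimum-cost plan:
  Yuma–W: 20 × £3 = £60
  Yuma–Y: 30 × £1 = £30
  Utica–X: 10 × £5 = £50
Total cost = £140.
So Utica→X carries 10 kegs.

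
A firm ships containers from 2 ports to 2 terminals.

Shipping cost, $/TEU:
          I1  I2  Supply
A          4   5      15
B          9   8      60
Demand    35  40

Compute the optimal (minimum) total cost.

One minimum-cost allocation:
  A to I1: 15 TEU
  B to I1: 20 TEU
  B to I2: 40 TEU
Total cost = $560.
(Supply check: A ships 15; B ships 60.)

560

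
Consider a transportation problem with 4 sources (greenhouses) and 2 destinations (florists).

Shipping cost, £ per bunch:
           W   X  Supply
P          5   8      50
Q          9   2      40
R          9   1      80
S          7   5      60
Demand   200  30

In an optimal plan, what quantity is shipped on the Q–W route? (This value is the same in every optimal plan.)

40

The minimum-cost plan:
  P–W: 50 × £5 = £250
  Q–W: 40 × £9 = £360
  R–W: 50 × £9 = £450
  R–X: 30 × £1 = £30
  S–W: 60 × £7 = £420
Total cost = £1510.
So Q→W carries 40 bunches.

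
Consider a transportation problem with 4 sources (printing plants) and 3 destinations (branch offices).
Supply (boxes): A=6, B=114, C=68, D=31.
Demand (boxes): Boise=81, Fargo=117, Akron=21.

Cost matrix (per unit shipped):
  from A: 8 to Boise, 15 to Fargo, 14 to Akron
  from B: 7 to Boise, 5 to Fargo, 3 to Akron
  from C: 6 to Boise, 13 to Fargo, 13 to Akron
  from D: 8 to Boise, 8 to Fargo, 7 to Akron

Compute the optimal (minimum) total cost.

1232

A cheapest plan:
  A→Boise: 6 boxes
  B→Fargo: 93 boxes
  B→Akron: 21 boxes
  C→Boise: 68 boxes
  D→Boise: 7 boxes
  D→Fargo: 24 boxes
Total cost = 1232.
(Supply check: A ships 6; B ships 114; C ships 68; D ships 31.)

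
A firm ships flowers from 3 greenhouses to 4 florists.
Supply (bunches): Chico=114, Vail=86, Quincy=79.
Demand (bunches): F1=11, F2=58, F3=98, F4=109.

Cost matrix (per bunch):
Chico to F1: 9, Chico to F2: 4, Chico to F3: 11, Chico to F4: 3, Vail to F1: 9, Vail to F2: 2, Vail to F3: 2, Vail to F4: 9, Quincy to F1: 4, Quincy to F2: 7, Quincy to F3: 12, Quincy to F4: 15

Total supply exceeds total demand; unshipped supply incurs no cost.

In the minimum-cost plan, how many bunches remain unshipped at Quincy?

3

An optimal plan:
  Chico–F2: 5 × 4 = 20
  Chico–F4: 109 × 3 = 327
  Vail–F3: 86 × 2 = 172
  Quincy–F1: 11 × 4 = 44
  Quincy–F2: 53 × 7 = 371
  Quincy–F3: 12 × 12 = 144
Total cost = 1078.
Quincy ships 76 of its 79, leaving 3.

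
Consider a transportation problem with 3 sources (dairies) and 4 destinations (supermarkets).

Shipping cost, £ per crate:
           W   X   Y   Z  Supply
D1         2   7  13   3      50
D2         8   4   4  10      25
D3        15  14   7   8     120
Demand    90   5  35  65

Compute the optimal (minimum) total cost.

1345

Optimal allocation:
  D1→W: 50 × £2 = £100
  D2→W: 20 × £8 = £160
  D2→X: 5 × £4 = £20
  D3→W: 20 × £15 = £300
  D3→Y: 35 × £7 = £245
  D3→Z: 65 × £8 = £520
Total = 100 + 160 + 20 + 300 + 245 + 520 = £1345.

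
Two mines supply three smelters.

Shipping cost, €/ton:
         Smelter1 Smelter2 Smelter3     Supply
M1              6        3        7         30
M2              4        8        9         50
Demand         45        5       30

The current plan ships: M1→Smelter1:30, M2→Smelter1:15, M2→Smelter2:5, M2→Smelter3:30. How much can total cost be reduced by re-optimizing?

135

Current plan cost = 30·6 + 15·4 + 5·8 + 30·9 = €550.
Optimal plan:
  M1–Smelter2: 5 tons
  M1–Smelter3: 25 tons
  M2–Smelter1: 45 tons
  M2–Smelter3: 5 tons
Optimal cost = €415.
Saving = 550 − 415 = €135.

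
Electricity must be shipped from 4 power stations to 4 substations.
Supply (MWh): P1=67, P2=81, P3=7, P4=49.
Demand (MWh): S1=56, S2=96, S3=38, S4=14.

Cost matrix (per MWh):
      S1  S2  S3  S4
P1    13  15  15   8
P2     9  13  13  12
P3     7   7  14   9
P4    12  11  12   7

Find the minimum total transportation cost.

2324

A cheapest plan:
  P1 to S2: 40 MWh
  P1 to S3: 13 MWh
  P1 to S4: 14 MWh
  P2 to S1: 56 MWh
  P2 to S3: 25 MWh
  P3 to S2: 7 MWh
  P4 to S2: 49 MWh
Total cost = 2324.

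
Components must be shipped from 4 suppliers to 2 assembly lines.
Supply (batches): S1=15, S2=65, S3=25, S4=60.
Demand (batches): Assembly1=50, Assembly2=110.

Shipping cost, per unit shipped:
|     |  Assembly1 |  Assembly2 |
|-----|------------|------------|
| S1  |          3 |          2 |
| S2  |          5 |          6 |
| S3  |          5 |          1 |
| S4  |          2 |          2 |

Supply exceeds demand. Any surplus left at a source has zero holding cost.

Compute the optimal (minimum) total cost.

485

One minimum-cost allocation:
  S1->Assembly2: 15 × 2 = 30
  S2->Assembly1: 50 × 5 = 250
  S2->Assembly2: 10 × 6 = 60
  S3->Assembly2: 25 × 1 = 25
  S4->Assembly2: 60 × 2 = 120
Total = 30 + 250 + 60 + 25 + 120 = 485.
(Supply check: S1 ships 15; S2 ships 60; S3 ships 25; S4 ships 60.)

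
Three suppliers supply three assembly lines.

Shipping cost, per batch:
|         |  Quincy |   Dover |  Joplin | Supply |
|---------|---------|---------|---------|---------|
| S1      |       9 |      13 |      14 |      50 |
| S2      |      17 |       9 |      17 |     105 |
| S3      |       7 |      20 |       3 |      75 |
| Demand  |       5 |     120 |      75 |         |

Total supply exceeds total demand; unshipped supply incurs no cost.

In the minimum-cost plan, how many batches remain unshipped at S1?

30

An optimal plan:
  S1->Quincy: 5 batches
  S1->Dover: 15 batches
  S2->Dover: 105 batches
  S3->Joplin: 75 batches
Total cost = 1410.
S1 ships 20 of its 50, leaving 30.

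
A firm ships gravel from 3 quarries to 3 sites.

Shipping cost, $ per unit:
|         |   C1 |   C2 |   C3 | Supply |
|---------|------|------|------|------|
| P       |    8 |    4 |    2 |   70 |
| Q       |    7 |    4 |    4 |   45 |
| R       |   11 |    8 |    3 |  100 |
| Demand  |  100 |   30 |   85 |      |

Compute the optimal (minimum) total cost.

One minimum-cost allocation:
  P->C1: 40 × $8 = $320
  P->C2: 30 × $4 = $120
  Q->C1: 45 × $7 = $315
  R->C1: 15 × $11 = $165
  R->C3: 85 × $3 = $255
Total = 320 + 120 + 315 + 165 + 255 = $1175.
(Supply check: P ships 70; Q ships 45; R ships 100.)

1175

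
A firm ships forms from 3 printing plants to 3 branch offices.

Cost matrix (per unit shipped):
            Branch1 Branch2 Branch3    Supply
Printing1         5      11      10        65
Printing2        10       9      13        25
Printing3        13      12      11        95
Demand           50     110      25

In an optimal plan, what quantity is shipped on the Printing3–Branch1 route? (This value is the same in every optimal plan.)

Optimal shipments:
  Printing1->Branch1: 50 × 5 = 250
  Printing1->Branch3: 15 × 10 = 150
  Printing2->Branch2: 25 × 9 = 225
  Printing3->Branch2: 85 × 12 = 1020
  Printing3->Branch3: 10 × 11 = 110
Total cost = 1755.
The route Printing3→Branch1 is not used.

0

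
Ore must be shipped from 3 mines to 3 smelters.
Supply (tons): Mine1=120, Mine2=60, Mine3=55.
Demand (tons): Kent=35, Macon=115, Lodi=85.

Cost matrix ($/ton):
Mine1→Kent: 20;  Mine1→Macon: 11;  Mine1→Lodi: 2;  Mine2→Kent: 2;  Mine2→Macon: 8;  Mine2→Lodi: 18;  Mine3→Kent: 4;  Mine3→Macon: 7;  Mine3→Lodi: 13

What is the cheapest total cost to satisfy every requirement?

1210

One minimum-cost allocation:
  Mine1->Macon: 35 × $11 = $385
  Mine1->Lodi: 85 × $2 = $170
  Mine2->Kent: 35 × $2 = $70
  Mine2->Macon: 25 × $8 = $200
  Mine3->Macon: 55 × $7 = $385
Total = 385 + 170 + 70 + 200 + 385 = $1210.
(Supply check: Mine1 ships 120; Mine2 ships 60; Mine3 ships 55.)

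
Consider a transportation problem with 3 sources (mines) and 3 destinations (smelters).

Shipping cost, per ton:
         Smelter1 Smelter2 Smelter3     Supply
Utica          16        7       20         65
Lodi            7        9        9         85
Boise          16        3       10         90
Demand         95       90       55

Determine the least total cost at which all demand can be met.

Optimal allocation:
  Utica→Smelter1: 10 × 16 = 160
  Utica→Smelter2: 55 × 7 = 385
  Lodi→Smelter1: 85 × 7 = 595
  Boise→Smelter2: 35 × 3 = 105
  Boise→Smelter3: 55 × 10 = 550
Total = 160 + 385 + 595 + 105 + 550 = 1795.

1795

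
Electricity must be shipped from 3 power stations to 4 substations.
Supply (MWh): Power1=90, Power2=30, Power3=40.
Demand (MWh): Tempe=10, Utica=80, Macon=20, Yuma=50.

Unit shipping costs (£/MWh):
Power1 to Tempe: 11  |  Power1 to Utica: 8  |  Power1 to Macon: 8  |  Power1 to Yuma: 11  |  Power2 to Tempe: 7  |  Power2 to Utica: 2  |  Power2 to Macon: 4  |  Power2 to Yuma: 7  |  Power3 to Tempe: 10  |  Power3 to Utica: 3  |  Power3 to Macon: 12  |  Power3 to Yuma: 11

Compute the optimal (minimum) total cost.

A cheapest plan:
  Power1–Tempe: 10 × £11 = £110
  Power1–Utica: 10 × £8 = £80
  Power1–Macon: 20 × £8 = £160
  Power1–Yuma: 50 × £11 = £550
  Power2–Utica: 30 × £2 = £60
  Power3–Utica: 40 × £3 = £120
Total = 110 + 80 + 160 + 550 + 60 + 120 = £1080.
(Supply check: Power1 ships 90; Power2 ships 30; Power3 ships 40.)

1080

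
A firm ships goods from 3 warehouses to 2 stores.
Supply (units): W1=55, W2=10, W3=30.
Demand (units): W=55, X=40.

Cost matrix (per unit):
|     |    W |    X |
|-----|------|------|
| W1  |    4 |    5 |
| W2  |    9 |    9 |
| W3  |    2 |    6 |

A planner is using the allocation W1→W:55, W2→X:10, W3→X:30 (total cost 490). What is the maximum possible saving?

90

Current plan cost = 55·4 + 10·9 + 30·6 = 490.
Optimal plan:
  W1->W: 25 × 4 = 100
  W1->X: 30 × 5 = 150
  W2->X: 10 × 9 = 90
  W3->W: 30 × 2 = 60
Optimal cost = 400.
Saving = 490 − 400 = 90.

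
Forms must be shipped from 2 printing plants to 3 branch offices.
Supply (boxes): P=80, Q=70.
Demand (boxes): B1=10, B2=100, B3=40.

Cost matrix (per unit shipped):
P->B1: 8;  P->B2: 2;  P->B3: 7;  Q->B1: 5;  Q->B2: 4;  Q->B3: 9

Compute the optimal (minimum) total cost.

A cheapest plan:
  P to B2: 40 × 2 = 80
  P to B3: 40 × 7 = 280
  Q to B1: 10 × 5 = 50
  Q to B2: 60 × 4 = 240
Total = 80 + 280 + 50 + 240 = 650.

650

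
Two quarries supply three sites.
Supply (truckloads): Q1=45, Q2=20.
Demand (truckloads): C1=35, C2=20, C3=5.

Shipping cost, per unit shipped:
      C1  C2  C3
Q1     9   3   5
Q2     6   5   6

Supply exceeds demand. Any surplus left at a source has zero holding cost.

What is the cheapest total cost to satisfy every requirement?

A cheapest plan:
  Q1->C1: 15 × 9 = 135
  Q1->C2: 20 × 3 = 60
  Q1->C3: 5 × 5 = 25
  Q2->C1: 20 × 6 = 120
Total = 135 + 60 + 25 + 120 = 340.

340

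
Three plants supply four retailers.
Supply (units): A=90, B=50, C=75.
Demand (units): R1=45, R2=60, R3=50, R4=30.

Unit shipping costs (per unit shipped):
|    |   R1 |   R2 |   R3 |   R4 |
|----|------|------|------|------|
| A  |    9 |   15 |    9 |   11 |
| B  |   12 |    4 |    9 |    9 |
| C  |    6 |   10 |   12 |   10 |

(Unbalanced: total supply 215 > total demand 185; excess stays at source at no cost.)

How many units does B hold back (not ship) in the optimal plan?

0

An optimal plan:
  A→R3: 50 × 9 = 450
  A→R4: 10 × 11 = 110
  B→R2: 50 × 4 = 200
  C→R1: 45 × 6 = 270
  C→R2: 10 × 10 = 100
  C→R4: 20 × 10 = 200
Total cost = 1330.
B ships 50 of its 50, leaving 0.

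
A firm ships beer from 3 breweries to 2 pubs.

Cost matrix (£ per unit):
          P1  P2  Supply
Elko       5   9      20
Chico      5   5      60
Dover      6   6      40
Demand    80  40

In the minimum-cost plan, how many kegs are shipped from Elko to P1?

20

The minimum-cost plan:
  Elko–P1: 20 × £5 = £100
  Chico–P1: 60 × £5 = £300
  Dover–P2: 40 × £6 = £240
Total cost = £640.
So Elko→P1 carries 20 kegs.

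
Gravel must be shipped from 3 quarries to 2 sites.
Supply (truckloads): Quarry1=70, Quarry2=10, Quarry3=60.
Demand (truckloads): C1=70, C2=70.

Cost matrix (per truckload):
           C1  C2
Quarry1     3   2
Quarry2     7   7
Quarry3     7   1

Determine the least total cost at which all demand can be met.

330

An optimal shipping plan:
  Quarry1->C1: 60 × 3 = 180
  Quarry1->C2: 10 × 2 = 20
  Quarry2->C1: 10 × 7 = 70
  Quarry3->C2: 60 × 1 = 60
Total = 180 + 20 + 70 + 60 = 330.
(Supply check: Quarry1 ships 70; Quarry2 ships 10; Quarry3 ships 60.)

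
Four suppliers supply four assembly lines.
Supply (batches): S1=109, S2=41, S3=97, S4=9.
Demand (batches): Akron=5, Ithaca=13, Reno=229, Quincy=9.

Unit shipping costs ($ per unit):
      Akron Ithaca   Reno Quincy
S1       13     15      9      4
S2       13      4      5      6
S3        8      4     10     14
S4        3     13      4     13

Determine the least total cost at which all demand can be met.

2059

A cheapest plan:
  S1→Reno: 100 batches
  S1→Quincy: 9 batches
  S2→Reno: 41 batches
  S3→Akron: 5 batches
  S3→Ithaca: 13 batches
  S3→Reno: 79 batches
  S4→Reno: 9 batches
Total cost = $2059.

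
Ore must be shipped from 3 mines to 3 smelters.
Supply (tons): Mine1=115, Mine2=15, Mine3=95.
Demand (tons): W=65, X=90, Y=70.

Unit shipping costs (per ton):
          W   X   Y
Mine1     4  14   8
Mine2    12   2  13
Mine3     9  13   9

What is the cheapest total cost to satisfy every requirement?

Optimal allocation:
  Mine1 to W: 65 tons
  Mine1 to Y: 50 tons
  Mine2 to X: 15 tons
  Mine3 to X: 75 tons
  Mine3 to Y: 20 tons
Total cost = 1845.

1845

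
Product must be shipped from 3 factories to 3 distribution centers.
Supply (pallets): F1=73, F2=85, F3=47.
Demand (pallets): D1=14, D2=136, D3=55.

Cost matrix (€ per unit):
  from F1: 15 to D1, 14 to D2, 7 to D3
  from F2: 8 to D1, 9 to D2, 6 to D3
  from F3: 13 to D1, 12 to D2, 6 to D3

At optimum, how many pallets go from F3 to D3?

The minimum-cost plan:
  F1–D2: 18 × €14 = €252
  F1–D3: 55 × €7 = €385
  F2–D1: 14 × €8 = €112
  F2–D2: 71 × €9 = €639
  F3–D2: 47 × €12 = €564
Total cost = €1952.
The route F3→D3 is not used.

0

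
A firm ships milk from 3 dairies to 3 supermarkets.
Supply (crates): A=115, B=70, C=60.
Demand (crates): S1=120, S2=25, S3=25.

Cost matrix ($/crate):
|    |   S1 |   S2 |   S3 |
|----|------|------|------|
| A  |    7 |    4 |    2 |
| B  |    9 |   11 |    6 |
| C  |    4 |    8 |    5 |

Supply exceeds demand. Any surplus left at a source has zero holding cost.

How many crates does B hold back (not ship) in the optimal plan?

70

An optimal plan:
  A–S1: 60 × $7 = $420
  A–S2: 25 × $4 = $100
  A–S3: 25 × $2 = $50
  C–S1: 60 × $4 = $240
Total cost = $810.
B ships 0 of its 70, leaving 70.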